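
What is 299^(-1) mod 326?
169

gcd(299, 326) = 1, so the inverse exists.
Extended Euclidean algorithm on (326, 299):
326 = 1 × 299 + 27  ⟹  27 = (1)·326 + (-1)·299
299 = 11 × 27 + 2  ⟹  2 = (-11)·326 + (12)·299
27 = 13 × 2 + 1  ⟹  1 = (144)·326 + (-157)·299
So (-157)·299 ≡ 1 (mod 326), i.e. 299^(-1) ≡ -157 ≡ 169 (mod 326).
Check: 299 × 169 = 50531 ≡ 1 (mod 326)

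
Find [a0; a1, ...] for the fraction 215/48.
[4; 2, 11, 2]

Euclidean algorithm steps:
215 = 4 × 48 + 23
48 = 2 × 23 + 2
23 = 11 × 2 + 1
2 = 2 × 1 + 0
Continued fraction: [4; 2, 11, 2]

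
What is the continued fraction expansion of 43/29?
[1; 2, 14]

Euclidean algorithm steps:
43 = 1 × 29 + 14
29 = 2 × 14 + 1
14 = 14 × 1 + 0
Continued fraction: [1; 2, 14]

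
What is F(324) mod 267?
186

Matrix identity: Q^n = [[F_(n+1), F_n], [F_n, F_(n-1)]] with Q = [[1,1],[1,0]].
n = 324 = 101000100₂. Square-and-multiply, entries mod 267:
Q^1 = [[1,1],[1,0]]
Q^2 = (Q^1)² = [[2,1],[1,1]]
Q^5 = (Q^2)²·Q = [[8,5],[5,3]]
Q^10 = (Q^5)² = [[89,55],[55,34]]
Q^20 = (Q^10)² = [[266,90],[90,176]]
Q^40 = (Q^20)² = [[91,264],[264,94]]
Q^81 = (Q^40)²·Q = [[259,13],[13,246]]
Q^162 = (Q^81)² = [[233,157],[157,76]]
Q^324 = (Q^162)² = [[173,186],[186,254]]
F_324 mod 267 = Q^324[0][1] = 186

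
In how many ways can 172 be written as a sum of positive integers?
330495499613

p(n) counts ways to write n as a sum of positive integers (order ignored).
Euler's pentagonal recurrence: p(k) = p(k-1) + p(k-2) - p(k-5) - p(k-7) + p(k-12) + p(k-15) - ... (offsets j(3j∓1)/2, signs ++--, p(0)=1, p(<0)=0).
DP table for k = 0..171: p(0)=1, p(1)=1, p(2)=2, p(3)=3, p(4)=5, p(5)=7, p(6)=11, p(7)=15, p(8)=22, p(9)=30, p(10)=42, p(11)=56, p(12)=77, p(13)=101, p(14)=135, p(15)=176, p(16)=231, p(17)=297, p(18)=385, p(19)=490, p(20)=627, p(21)=792, p(22)=1002, p(23)=1255, p(24)=1575, p(25)=1958, p(26)=2436, p(27)=3010, p(28)=3718, p(29)=4565, p(30)=5604, p(31)=6842, p(32)=8349, p(33)=10143, p(34)=12310, p(35)=14883, p(36)=17977, p(37)=21637, p(38)=26015, p(39)=31185, p(40)=37338, p(41)=44583, p(42)=53174, p(43)=63261, p(44)=75175, p(45)=89134, p(46)=105558, p(47)=124754, p(48)=147273, p(49)=173525, p(50)=204226, p(51)=239943, p(52)=281589, p(53)=329931, p(54)=386155, p(55)=451276, p(56)=526823, p(57)=614154, p(58)=715220, p(59)=831820, p(60)=966467, p(61)=1121505, p(62)=1300156, p(63)=1505499, p(64)=1741630, p(65)=2012558, p(66)=2323520, p(67)=2679689, p(68)=3087735, p(69)=3554345, p(70)=4087968, p(71)=4697205, p(72)=5392783, p(73)=6185689, p(74)=7089500, p(75)=8118264, p(76)=9289091, p(77)=10619863, p(78)=12132164, p(79)=13848650, p(80)=15796476, p(81)=18004327, p(82)=20506255, p(83)=23338469, p(84)=26543660, p(85)=30167357, p(86)=34262962, p(87)=38887673, p(88)=44108109, p(89)=49995925, p(90)=56634173, p(91)=64112359, p(92)=72533807, p(93)=82010177, p(94)=92669720, p(95)=104651419, p(96)=118114304, p(97)=133230930, p(98)=150198136, p(99)=169229875, p(100)=190569292, p(101)=214481126, p(102)=241265379, p(103)=271248950, p(104)=304801365, p(105)=342325709, p(106)=384276336, p(107)=431149389, p(108)=483502844, p(109)=541946240, p(110)=607163746, p(111)=679903203, p(112)=761002156, p(113)=851376628, p(114)=952050665, p(115)=1064144451, p(116)=1188908248, p(117)=1327710076, p(118)=1482074143, p(119)=1653668665, p(120)=1844349560, p(121)=2056148051, p(122)=2291320912, p(123)=2552338241, p(124)=2841940500, p(125)=3163127352, p(126)=3519222692, p(127)=3913864295, p(128)=4351078600, p(129)=4835271870, p(130)=5371315400, p(131)=5964539504, p(132)=6620830889, p(133)=7346629512, p(134)=8149040695, p(135)=9035836076, p(136)=10015581680, p(137)=11097645016, p(138)=12292341831, p(139)=13610949895, p(140)=15065878135, p(141)=16670689208, p(142)=18440293320, p(143)=20390982757, p(144)=22540654445, p(145)=24908858009, p(146)=27517052599, p(147)=30388671978, p(148)=33549419497, p(149)=37027355200, p(150)=40853235313, p(151)=45060624582, p(152)=49686288421, p(153)=54770336324, p(154)=60356673280, p(155)=66493182097, p(156)=73232243759, p(157)=80630964769, p(158)=88751778802, p(159)=97662728555, p(160)=107438159466, p(161)=118159068427, p(162)=129913904637, p(163)=142798995930, p(164)=156919475295, p(165)=172389800255, p(166)=189334822579, p(167)=207890420102, p(168)=228204732751, p(169)=250438925115, p(170)=274768617130, p(171)=301384802048.
Final step: p(172) = p(171) + p(170) - p(167) - p(165) + p(160) + p(157) - p(150) - p(146) + p(137) + p(132) - p(121) - p(115) + p(102) + p(95) - p(80) - p(72) + p(55) + p(46) - p(27) - p(17)
= 301384802048 + 274768617130 - 207890420102 - 172389800255 + 107438159466 + 80630964769 - 40853235313 - 27517052599 + 11097645016 + 6620830889 - 2056148051 - 1064144451 + 241265379 + 104651419 - 15796476 - 5392783 + 451276 + 105558 - 3010 - 297
= 330495499613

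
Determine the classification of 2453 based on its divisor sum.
deficient

Proper divisors of 2453: sum = 1 + 11 + 223 = 235
Since 235 < 2453, 2453 is deficient.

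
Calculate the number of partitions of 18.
385

p(n) counts ways to write n as a sum of positive integers (order ignored).
Euler's pentagonal recurrence: p(k) = p(k-1) + p(k-2) - p(k-5) - p(k-7) + p(k-12) + p(k-15) - ... (offsets j(3j∓1)/2, signs ++--, p(0)=1, p(<0)=0).
DP table for k = 0..17: p(0)=1, p(1)=1, p(2)=2, p(3)=3, p(4)=5, p(5)=7, p(6)=11, p(7)=15, p(8)=22, p(9)=30, p(10)=42, p(11)=56, p(12)=77, p(13)=101, p(14)=135, p(15)=176, p(16)=231, p(17)=297.
Final step: p(18) = p(17) + p(16) - p(13) - p(11) + p(6) + p(3)
= 297 + 231 - 101 - 56 + 11 + 3
= 385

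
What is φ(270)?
72

270 = 2 × 3^3 × 5
φ(n) = n × ∏(1 - 1/p) for each prime p dividing n
φ(270) = 270 × (1 - 1/2) × (1 - 1/3) × (1 - 1/5) = 72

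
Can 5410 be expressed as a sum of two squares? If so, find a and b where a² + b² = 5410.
9² + 73² (a=9, b=73)

Factorization: 5410 = 2 × 5 × 541
By Fermat: n is sum of two squares iff every prime p ≡ 3 (mod 4) appears to even power.
All primes ≡ 3 (mod 4) appear to even power.
Search a = 0, 1, 2, … for 5410 - a² a perfect square: first hit at a = 9: 5410 - 81 = 5329 = 73².
5410 = 9² + 73² = 81 + 5329 ✓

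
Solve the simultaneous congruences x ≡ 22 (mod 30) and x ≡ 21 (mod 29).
862

Using Chinese Remainder Theorem:
M = 30 × 29 = 870
M1 = 29, M2 = 30
y1 = 29^(-1) mod 30 = 29
y2 = 30^(-1) mod 29 = 1
x = (22×29×29 + 21×30×1) mod 870 = 862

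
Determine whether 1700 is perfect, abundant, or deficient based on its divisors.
abundant

Proper divisors of 1700: sum = 1 + 2 + 4 + 5 + 10 + 17 + 20 + 25 + ... + 170 + 340 + 425 + 850 (17 divisors) = 2206
Since 2206 > 1700, 1700 is abundant.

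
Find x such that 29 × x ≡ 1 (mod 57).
2

gcd(29, 57) = 1, so the inverse exists.
Extended Euclidean algorithm on (57, 29):
57 = 1 × 29 + 28  ⟹  28 = (1)·57 + (-1)·29
29 = 1 × 28 + 1  ⟹  1 = (-1)·57 + (2)·29
So (2)·29 ≡ 1 (mod 57), i.e. 29^(-1) ≡ 2 (mod 57).
Check: 29 × 2 = 58 ≡ 1 (mod 57)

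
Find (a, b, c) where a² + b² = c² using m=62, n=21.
(3403, 2604, 4285)

Euclid's formula: a = m² - n², b = 2mn, c = m² + n²
m = 62, n = 21
a = 62² - 21² = 3844 - 441 = 3403
b = 2 × 62 × 21 = 2604
c = 62² + 21² = 3844 + 441 = 4285
Verification: 3403² + 2604² = 11580409 + 6780816 = 18361225 = 4285² ✓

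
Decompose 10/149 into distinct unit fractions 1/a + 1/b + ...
1/15 + 1/2235

Greedy algorithm:
10/149: ceiling(149/10) = 15, use 1/15
1/2235: ceiling(2235/1) = 2235, use 1/2235
Result: 10/149 = 1/15 + 1/2235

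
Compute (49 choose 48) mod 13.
10

Using Lucas' theorem:
Write n=49 and k=48 in base 13:
n in base 13: [3, 10]
k in base 13: [3, 9]
C(49,48) mod 13 = ∏ C(n_i, k_i) mod 13
Digit binomials (mod 13): C(3,3) = 1; C(10,9) = 10
Product: 1 × 10 = 10 ≡ 10 (mod 13)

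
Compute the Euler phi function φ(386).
192

386 = 2 × 193
φ(n) = n × ∏(1 - 1/p) for each prime p dividing n
φ(386) = 386 × (1 - 1/2) × (1 - 1/193) = 192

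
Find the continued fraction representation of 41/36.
[1; 7, 5]

Euclidean algorithm steps:
41 = 1 × 36 + 5
36 = 7 × 5 + 1
5 = 5 × 1 + 0
Continued fraction: [1; 7, 5]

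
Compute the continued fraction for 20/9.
[2; 4, 2]

Euclidean algorithm steps:
20 = 2 × 9 + 2
9 = 4 × 2 + 1
2 = 2 × 1 + 0
Continued fraction: [2; 4, 2]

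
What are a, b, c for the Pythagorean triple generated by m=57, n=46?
(1133, 5244, 5365)

Euclid's formula: a = m² - n², b = 2mn, c = m² + n²
m = 57, n = 46
a = 57² - 46² = 3249 - 2116 = 1133
b = 2 × 57 × 46 = 5244
c = 57² + 46² = 3249 + 2116 = 5365
Verification: 1133² + 5244² = 1283689 + 27499536 = 28783225 = 5365² ✓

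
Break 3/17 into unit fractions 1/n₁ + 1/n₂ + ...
1/6 + 1/102

Greedy algorithm:
3/17: ceiling(17/3) = 6, use 1/6
1/102: ceiling(102/1) = 102, use 1/102
Result: 3/17 = 1/6 + 1/102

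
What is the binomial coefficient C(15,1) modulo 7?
1

Using Lucas' theorem:
Write n=15 and k=1 in base 7:
n in base 7: [2, 1]
k in base 7: [0, 1]
C(15,1) mod 7 = ∏ C(n_i, k_i) mod 7
Digit binomials (mod 7): C(2,0) = 1; C(1,1) = 1
Product: 1 × 1 = 1 ≡ 1 (mod 7)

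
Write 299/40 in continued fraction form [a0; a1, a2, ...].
[7; 2, 9, 2]

Euclidean algorithm steps:
299 = 7 × 40 + 19
40 = 2 × 19 + 2
19 = 9 × 2 + 1
2 = 2 × 1 + 0
Continued fraction: [7; 2, 9, 2]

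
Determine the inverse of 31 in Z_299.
164

gcd(31, 299) = 1, so the inverse exists.
Extended Euclidean algorithm on (299, 31):
299 = 9 × 31 + 20  ⟹  20 = (1)·299 + (-9)·31
31 = 1 × 20 + 11  ⟹  11 = (-1)·299 + (10)·31
20 = 1 × 11 + 9  ⟹  9 = (2)·299 + (-19)·31
11 = 1 × 9 + 2  ⟹  2 = (-3)·299 + (29)·31
9 = 4 × 2 + 1  ⟹  1 = (14)·299 + (-135)·31
So (-135)·31 ≡ 1 (mod 299), i.e. 31^(-1) ≡ -135 ≡ 164 (mod 299).
Check: 31 × 164 = 5084 ≡ 1 (mod 299)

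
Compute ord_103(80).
34

103 is prime, so ord(80) divides φ(103) = 102.
Divisors of 102: 1, 2, 3, 6, 17, 34, 51, 102.
Repeated squaring: 80^1 ≡ 80, 80^2 ≡ 14, 80^4 ≡ 93, 80^8 ≡ 100, 80^16 ≡ 9, 80^32 ≡ 81, 80^64 ≡ 72 (mod 103).
Test 80^d mod 103 for each divisor d in increasing order:
80^1 ≡ 80
80^2 ≡ 14
80^3 = 80^2·80^1 ≡ 90
80^6 = 80^4·80^2 ≡ 66
80^17 = 80^16·80^1 ≡ 102
80^34 = 80^32·80^2 ≡ 1  ← first divisor giving 1
The order is 34.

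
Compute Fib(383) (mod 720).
577

Matrix identity: Q^n = [[F_(n+1), F_n], [F_n, F_(n-1)]] with Q = [[1,1],[1,0]].
n = 383 = 101111111₂. Square-and-multiply, entries mod 720:
Q^1 = [[1,1],[1,0]]
Q^2 = (Q^1)² = [[2,1],[1,1]]
Q^5 = (Q^2)²·Q = [[8,5],[5,3]]
Q^11 = (Q^5)²·Q = [[144,89],[89,55]]
Q^23 = (Q^11)²·Q = [[288,577],[577,431]]
Q^47 = (Q^23)²·Q = [[576,433],[433,143]]
Q^95 = (Q^47)²·Q = [[432,145],[145,287]]
Q^191 = (Q^95)²·Q = [[144,289],[289,575]]
Q^383 = (Q^191)²·Q = [[288,577],[577,431]]
F_383 mod 720 = Q^383[0][1] = 577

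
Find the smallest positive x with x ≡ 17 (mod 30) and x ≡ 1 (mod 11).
287

Using Chinese Remainder Theorem:
M = 30 × 11 = 330
M1 = 11, M2 = 30
y1 = 11^(-1) mod 30 = 11
y2 = 30^(-1) mod 11 = 7
x = (17×11×11 + 1×30×7) mod 330 = 287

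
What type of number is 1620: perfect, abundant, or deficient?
abundant

Proper divisors of 1620: sum = 1 + 2 + 3 + 4 + 5 + 6 + 9 + 10 + ... + 324 + 405 + 540 + 810 (29 divisors) = 3462
Since 3462 > 1620, 1620 is abundant.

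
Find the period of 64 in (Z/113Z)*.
14

113 is prime, so ord(64) divides φ(113) = 112.
Divisors of 112: 1, 2, 4, 7, 8, 14, 16, 28, 56, 112.
Repeated squaring: 64^1 ≡ 64, 64^2 ≡ 28, 64^4 ≡ 106, 64^8 ≡ 49, 64^16 ≡ 28, 64^32 ≡ 106, 64^64 ≡ 49 (mod 113).
Test 64^d mod 113 for each divisor d in increasing order:
64^1 ≡ 64
64^2 ≡ 28
64^4 ≡ 106
64^7 = 64^4·64^2·64^1 ≡ 112
64^8 ≡ 49
64^14 = 64^8·64^4·64^2 ≡ 1  ← first divisor giving 1
The order is 14.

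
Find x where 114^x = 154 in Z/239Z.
43

Baby-step giant-step with step n = ⌈√239⌉ = 16.
Baby steps 114^j mod 239 (j:value) for j=0..15: 0:1, 1:114, 2:90, 3:222, 4:213, 5:143, 6:50, 7:203, 8:198, 9:106, 10:134, 11:219, 12:110, 13:112, 14:101, 15:42.
Giant-step multiplier: 114^(-16) ≡ 114^(238-16) = 114^222 ≡ 30 (mod 239).
Giant steps γ_i = 154·30^i mod 239: γ_0=154, γ_1=79, γ_2=219 (in table at j=11).
x = i·n + j = 2·16 + 11 = 43.
Check: 114^43 ≡ 154 (mod 239).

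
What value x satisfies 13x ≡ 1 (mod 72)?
61

gcd(13, 72) = 1, so the inverse exists.
Extended Euclidean algorithm on (72, 13):
72 = 5 × 13 + 7  ⟹  7 = (1)·72 + (-5)·13
13 = 1 × 7 + 6  ⟹  6 = (-1)·72 + (6)·13
7 = 1 × 6 + 1  ⟹  1 = (2)·72 + (-11)·13
So (-11)·13 ≡ 1 (mod 72), i.e. 13^(-1) ≡ -11 ≡ 61 (mod 72).
Check: 13 × 61 = 793 ≡ 1 (mod 72)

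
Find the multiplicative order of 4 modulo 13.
6

13 is prime, so ord(4) divides φ(13) = 12.
Divisors of 12: 1, 2, 3, 4, 6, 12.
Repeated squaring: 4^1 ≡ 4, 4^2 ≡ 3, 4^4 ≡ 9, 4^8 ≡ 3 (mod 13).
Test 4^d mod 13 for each divisor d in increasing order:
4^1 ≡ 4
4^2 ≡ 3
4^3 = 4^2·4^1 ≡ 12
4^4 ≡ 9
4^6 = 4^4·4^2 ≡ 1  ← first divisor giving 1
The order is 6.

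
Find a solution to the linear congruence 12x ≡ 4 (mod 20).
x ≡ 2 (mod 5)

gcd(12, 20) = 4, which divides 4, so solutions exist.
Divide through by 4: 3x ≡ 1 (mod 5).
Find 3^(-1) mod 5 by the extended Euclidean algorithm:
5 = 1 × 3 + 2  ⟹  2 = (1)·5 + (-1)·3
3 = 1 × 2 + 1  ⟹  1 = (-1)·5 + (2)·3
So (2)·3 ≡ 1 (mod 5), i.e. 3^(-1) ≡ 2 (mod 5).
x ≡ 2 × 1 = 2 ≡ 2 (mod 5).
Check: 12 × 2 = 24 ≡ 4 (mod 20).
x ≡ 2 (mod 5), giving 4 solutions mod 20.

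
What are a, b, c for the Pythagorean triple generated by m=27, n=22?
(245, 1188, 1213)

Euclid's formula: a = m² - n², b = 2mn, c = m² + n²
m = 27, n = 22
a = 27² - 22² = 729 - 484 = 245
b = 2 × 27 × 22 = 1188
c = 27² + 22² = 729 + 484 = 1213
Verification: 245² + 1188² = 60025 + 1411344 = 1471369 = 1213² ✓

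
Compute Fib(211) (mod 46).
41

Matrix identity: Q^n = [[F_(n+1), F_n], [F_n, F_(n-1)]] with Q = [[1,1],[1,0]].
n = 211 = 11010011₂. Square-and-multiply, entries mod 46:
Q^1 = [[1,1],[1,0]]
Q^3 = (Q^1)²·Q = [[3,2],[2,1]]
Q^6 = (Q^3)² = [[13,8],[8,5]]
Q^13 = (Q^6)²·Q = [[9,3],[3,6]]
Q^26 = (Q^13)² = [[44,45],[45,45]]
Q^52 = (Q^26)² = [[5,3],[3,2]]
Q^105 = (Q^52)²·Q = [[9,34],[34,21]]
Q^211 = (Q^105)²·Q = [[3,41],[41,8]]
F_211 mod 46 = Q^211[0][1] = 41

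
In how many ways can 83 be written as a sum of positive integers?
23338469

p(n) counts ways to write n as a sum of positive integers (order ignored).
Euler's pentagonal recurrence: p(k) = p(k-1) + p(k-2) - p(k-5) - p(k-7) + p(k-12) + p(k-15) - ... (offsets j(3j∓1)/2, signs ++--, p(0)=1, p(<0)=0).
DP table for k = 0..82: p(0)=1, p(1)=1, p(2)=2, p(3)=3, p(4)=5, p(5)=7, p(6)=11, p(7)=15, p(8)=22, p(9)=30, p(10)=42, p(11)=56, p(12)=77, p(13)=101, p(14)=135, p(15)=176, p(16)=231, p(17)=297, p(18)=385, p(19)=490, p(20)=627, p(21)=792, p(22)=1002, p(23)=1255, p(24)=1575, p(25)=1958, p(26)=2436, p(27)=3010, p(28)=3718, p(29)=4565, p(30)=5604, p(31)=6842, p(32)=8349, p(33)=10143, p(34)=12310, p(35)=14883, p(36)=17977, p(37)=21637, p(38)=26015, p(39)=31185, p(40)=37338, p(41)=44583, p(42)=53174, p(43)=63261, p(44)=75175, p(45)=89134, p(46)=105558, p(47)=124754, p(48)=147273, p(49)=173525, p(50)=204226, p(51)=239943, p(52)=281589, p(53)=329931, p(54)=386155, p(55)=451276, p(56)=526823, p(57)=614154, p(58)=715220, p(59)=831820, p(60)=966467, p(61)=1121505, p(62)=1300156, p(63)=1505499, p(64)=1741630, p(65)=2012558, p(66)=2323520, p(67)=2679689, p(68)=3087735, p(69)=3554345, p(70)=4087968, p(71)=4697205, p(72)=5392783, p(73)=6185689, p(74)=7089500, p(75)=8118264, p(76)=9289091, p(77)=10619863, p(78)=12132164, p(79)=13848650, p(80)=15796476, p(81)=18004327, p(82)=20506255.
Final step: p(83) = p(82) + p(81) - p(78) - p(76) + p(71) + p(68) - p(61) - p(57) + p(48) + p(43) - p(32) - p(26) + p(13) + p(6)
= 20506255 + 18004327 - 12132164 - 9289091 + 4697205 + 3087735 - 1121505 - 614154 + 147273 + 63261 - 8349 - 2436 + 101 + 11
= 23338469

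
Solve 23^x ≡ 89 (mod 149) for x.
129

Baby-step giant-step with step n = ⌈√149⌉ = 13.
Baby steps 23^j mod 149 (j:value) for j=0..12: 0:1, 1:23, 2:82, 3:98, 4:19, 5:139, 6:68, 7:74, 8:63, 9:108, 10:100, 11:65, 12:5.
Giant-step multiplier: 23^(-13) ≡ 23^(148-13) = 23^135 ≡ 92 (mod 149).
Giant steps γ_i = 89·92^i mod 149: γ_0=89, γ_1=142, γ_2=101, γ_3=54, γ_4=51, γ_5=73, γ_6=11, γ_7=118, γ_8=128, γ_9=5 (in table at j=12).
x = i·n + j = 9·13 + 12 = 129.
Check: 23^129 ≡ 89 (mod 149).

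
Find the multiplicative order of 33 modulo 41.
20

41 is prime, so ord(33) divides φ(41) = 40.
Divisors of 40: 1, 2, 4, 5, 8, 10, 20, 40.
Repeated squaring: 33^1 ≡ 33, 33^2 ≡ 23, 33^4 ≡ 37, 33^8 ≡ 16, 33^16 ≡ 10, 33^32 ≡ 18 (mod 41).
Test 33^d mod 41 for each divisor d in increasing order:
33^1 ≡ 33
33^2 ≡ 23
33^4 ≡ 37
33^5 = 33^4·33^1 ≡ 32
33^8 ≡ 16
33^10 = 33^8·33^2 ≡ 40
33^20 = 33^16·33^4 ≡ 1  ← first divisor giving 1
The order is 20.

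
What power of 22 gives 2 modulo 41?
34

Baby-step giant-step with step n = ⌈√41⌉ = 7.
Baby steps 22^j mod 41 (j:value) for j=0..6: 0:1, 1:22, 2:33, 3:29, 4:23, 5:14, 6:21.
Giant-step multiplier: 22^(-7) ≡ 22^(40-7) = 22^33 ≡ 15 (mod 41).
Giant steps γ_i = 2·15^i mod 41: γ_0=2, γ_1=30, γ_2=40, γ_3=26, γ_4=21 (in table at j=6).
x = i·n + j = 4·7 + 6 = 34.
Check: 22^34 ≡ 2 (mod 41).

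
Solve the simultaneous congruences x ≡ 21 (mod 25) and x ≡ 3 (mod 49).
346

Using Chinese Remainder Theorem:
M = 25 × 49 = 1225
M1 = 49, M2 = 25
y1 = 49^(-1) mod 25 = 24
y2 = 25^(-1) mod 49 = 2
x = (21×49×24 + 3×25×2) mod 1225 = 346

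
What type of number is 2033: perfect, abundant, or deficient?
deficient

Proper divisors of 2033: sum = 1 + 19 + 107 = 127
Since 127 < 2033, 2033 is deficient.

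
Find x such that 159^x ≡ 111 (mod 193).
121

Baby-step giant-step with step n = ⌈√193⌉ = 14.
Baby steps 159^j mod 193 (j:value) for j=0..13: 0:1, 1:159, 2:191, 3:68, 4:4, 5:57, 6:185, 7:79, 8:16, 9:35, 10:161, 11:123, 12:64, 13:140.
Giant-step multiplier: 159^(-14) ≡ 159^(192-14) = 159^178 ≡ 98 (mod 193).
Giant steps γ_i = 111·98^i mod 193: γ_0=111, γ_1=70, γ_2=105, γ_3=61, γ_4=188, γ_5=89, γ_6=37, γ_7=152, γ_8=35 (in table at j=9).
x = i·n + j = 8·14 + 9 = 121.
Check: 159^121 ≡ 111 (mod 193).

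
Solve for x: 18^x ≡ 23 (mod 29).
12

Baby-step giant-step with step n = ⌈√29⌉ = 6.
Baby steps 18^j mod 29 (j:value) for j=0..5: 0:1, 1:18, 2:5, 3:3, 4:25, 5:15.
Giant-step multiplier: 18^(-6) ≡ 18^(28-6) = 18^22 ≡ 13 (mod 29).
Giant steps γ_i = 23·13^i mod 29: γ_0=23, γ_1=9, γ_2=1 (in table at j=0).
x = i·n + j = 2·6 + 0 = 12.
Check: 18^12 ≡ 23 (mod 29).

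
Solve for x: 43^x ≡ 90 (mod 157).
138

Baby-step giant-step with step n = ⌈√157⌉ = 13.
Baby steps 43^j mod 157 (j:value) for j=0..12: 0:1, 1:43, 2:122, 3:65, 4:126, 5:80, 6:143, 7:26, 8:19, 9:32, 10:120, 11:136, 12:39.
Giant-step multiplier: 43^(-13) ≡ 43^(156-13) = 43^143 ≡ 135 (mod 157).
Giant steps γ_i = 90·135^i mod 157: γ_0=90, γ_1=61, γ_2=71, γ_3=8, γ_4=138, γ_5=104, γ_6=67, γ_7=96, γ_8=86, γ_9=149, γ_10=19 (in table at j=8).
x = i·n + j = 10·13 + 8 = 138.
Check: 43^138 ≡ 90 (mod 157).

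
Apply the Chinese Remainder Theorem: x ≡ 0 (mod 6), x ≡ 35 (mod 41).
240

Using Chinese Remainder Theorem:
M = 6 × 41 = 246
M1 = 41, M2 = 6
y1 = 41^(-1) mod 6 = 5
y2 = 6^(-1) mod 41 = 7
x = (0×41×5 + 35×6×7) mod 246 = 240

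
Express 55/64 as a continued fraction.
[0; 1, 6, 9]

Euclidean algorithm steps:
55 = 0 × 64 + 55
64 = 1 × 55 + 9
55 = 6 × 9 + 1
9 = 9 × 1 + 0
Continued fraction: [0; 1, 6, 9]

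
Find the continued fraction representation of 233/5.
[46; 1, 1, 2]

Euclidean algorithm steps:
233 = 46 × 5 + 3
5 = 1 × 3 + 2
3 = 1 × 2 + 1
2 = 2 × 1 + 0
Continued fraction: [46; 1, 1, 2]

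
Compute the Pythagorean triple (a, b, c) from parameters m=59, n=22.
(2997, 2596, 3965)

Euclid's formula: a = m² - n², b = 2mn, c = m² + n²
m = 59, n = 22
a = 59² - 22² = 3481 - 484 = 2997
b = 2 × 59 × 22 = 2596
c = 59² + 22² = 3481 + 484 = 3965
Verification: 2997² + 2596² = 8982009 + 6739216 = 15721225 = 3965² ✓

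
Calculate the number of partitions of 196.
2814570987591

p(n) counts ways to write n as a sum of positive integers (order ignored).
Euler's pentagonal recurrence: p(k) = p(k-1) + p(k-2) - p(k-5) - p(k-7) + p(k-12) + p(k-15) - ... (offsets j(3j∓1)/2, signs ++--, p(0)=1, p(<0)=0).
DP table for k = 0..195: p(0)=1, p(1)=1, p(2)=2, p(3)=3, p(4)=5, p(5)=7, p(6)=11, p(7)=15, p(8)=22, p(9)=30, p(10)=42, p(11)=56, p(12)=77, p(13)=101, p(14)=135, p(15)=176, p(16)=231, p(17)=297, p(18)=385, p(19)=490, p(20)=627, p(21)=792, p(22)=1002, p(23)=1255, p(24)=1575, p(25)=1958, p(26)=2436, p(27)=3010, p(28)=3718, p(29)=4565, p(30)=5604, p(31)=6842, p(32)=8349, p(33)=10143, p(34)=12310, p(35)=14883, p(36)=17977, p(37)=21637, p(38)=26015, p(39)=31185, p(40)=37338, p(41)=44583, p(42)=53174, p(43)=63261, p(44)=75175, p(45)=89134, p(46)=105558, p(47)=124754, p(48)=147273, p(49)=173525, p(50)=204226, p(51)=239943, p(52)=281589, p(53)=329931, p(54)=386155, p(55)=451276, p(56)=526823, p(57)=614154, p(58)=715220, p(59)=831820, p(60)=966467, p(61)=1121505, p(62)=1300156, p(63)=1505499, p(64)=1741630, p(65)=2012558, p(66)=2323520, p(67)=2679689, p(68)=3087735, p(69)=3554345, p(70)=4087968, p(71)=4697205, p(72)=5392783, p(73)=6185689, p(74)=7089500, p(75)=8118264, p(76)=9289091, p(77)=10619863, p(78)=12132164, p(79)=13848650, p(80)=15796476, p(81)=18004327, p(82)=20506255, p(83)=23338469, p(84)=26543660, p(85)=30167357, p(86)=34262962, p(87)=38887673, p(88)=44108109, p(89)=49995925, p(90)=56634173, p(91)=64112359, p(92)=72533807, p(93)=82010177, p(94)=92669720, p(95)=104651419, p(96)=118114304, p(97)=133230930, p(98)=150198136, p(99)=169229875, p(100)=190569292, p(101)=214481126, p(102)=241265379, p(103)=271248950, p(104)=304801365, p(105)=342325709, p(106)=384276336, p(107)=431149389, p(108)=483502844, p(109)=541946240, p(110)=607163746, p(111)=679903203, p(112)=761002156, p(113)=851376628, p(114)=952050665, p(115)=1064144451, p(116)=1188908248, p(117)=1327710076, p(118)=1482074143, p(119)=1653668665, p(120)=1844349560, p(121)=2056148051, p(122)=2291320912, p(123)=2552338241, p(124)=2841940500, p(125)=3163127352, p(126)=3519222692, p(127)=3913864295, p(128)=4351078600, p(129)=4835271870, p(130)=5371315400, p(131)=5964539504, p(132)=6620830889, p(133)=7346629512, p(134)=8149040695, p(135)=9035836076, p(136)=10015581680, p(137)=11097645016, p(138)=12292341831, p(139)=13610949895, p(140)=15065878135, p(141)=16670689208, p(142)=18440293320, p(143)=20390982757, p(144)=22540654445, p(145)=24908858009, p(146)=27517052599, p(147)=30388671978, p(148)=33549419497, p(149)=37027355200, p(150)=40853235313, p(151)=45060624582, p(152)=49686288421, p(153)=54770336324, p(154)=60356673280, p(155)=66493182097, p(156)=73232243759, p(157)=80630964769, p(158)=88751778802, p(159)=97662728555, p(160)=107438159466, p(161)=118159068427, p(162)=129913904637, p(163)=142798995930, p(164)=156919475295, p(165)=172389800255, p(166)=189334822579, p(167)=207890420102, p(168)=228204732751, p(169)=250438925115, p(170)=274768617130, p(171)=301384802048, p(172)=330495499613, p(173)=362326859895, p(174)=397125074750, p(175)=435157697830, p(176)=476715857290, p(177)=522115831195, p(178)=571701605655, p(179)=625846753120, p(180)=684957390936, p(181)=749474411781, p(182)=819876908323, p(183)=896684817527, p(184)=980462880430, p(185)=1071823774337, p(186)=1171432692373, p(187)=1280011042268, p(188)=1398341745571, p(189)=1527273599625, p(190)=1667727404093, p(191)=1820701100652, p(192)=1987276856363, p(193)=2168627105469, p(194)=2366022741845, p(195)=2580840212973.
Final step: p(196) = p(195) + p(194) - p(191) - p(189) + p(184) + p(181) - p(174) - p(170) + p(161) + p(156) - p(145) - p(139) + p(126) + p(119) - p(104) - p(96) + p(79) + p(70) - p(51) - p(41) + p(20) + p(9)
= 2580840212973 + 2366022741845 - 1820701100652 - 1527273599625 + 980462880430 + 749474411781 - 397125074750 - 274768617130 + 118159068427 + 73232243759 - 24908858009 - 13610949895 + 3519222692 + 1653668665 - 304801365 - 118114304 + 13848650 + 4087968 - 239943 - 44583 + 627 + 30
= 2814570987591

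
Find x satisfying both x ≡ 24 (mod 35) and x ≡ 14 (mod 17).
269

Using Chinese Remainder Theorem:
M = 35 × 17 = 595
M1 = 17, M2 = 35
y1 = 17^(-1) mod 35 = 33
y2 = 35^(-1) mod 17 = 1
x = (24×17×33 + 14×35×1) mod 595 = 269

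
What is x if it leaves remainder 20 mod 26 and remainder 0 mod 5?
20

Using Chinese Remainder Theorem:
M = 26 × 5 = 130
M1 = 5, M2 = 26
y1 = 5^(-1) mod 26 = 21
y2 = 26^(-1) mod 5 = 1
x = (20×5×21 + 0×26×1) mod 130 = 20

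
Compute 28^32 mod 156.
100

Repeated squaring. Binary of 32 = 100000.
28^1 ≡ 28 (mod 156); 28^2 ≡ 4 (mod 156); 28^4 ≡ 16 (mod 156); 28^8 ≡ 100 (mod 156); 28^16 ≡ 16 (mod 156); 28^32 ≡ 100 (mod 156)
28^32 = 28^32 ≡ 100 (mod 156)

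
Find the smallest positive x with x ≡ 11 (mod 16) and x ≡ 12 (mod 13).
155

Using Chinese Remainder Theorem:
M = 16 × 13 = 208
M1 = 13, M2 = 16
y1 = 13^(-1) mod 16 = 5
y2 = 16^(-1) mod 13 = 9
x = (11×13×5 + 12×16×9) mod 208 = 155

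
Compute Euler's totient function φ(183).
120

183 = 3 × 61
φ(n) = n × ∏(1 - 1/p) for each prime p dividing n
φ(183) = 183 × (1 - 1/3) × (1 - 1/61) = 120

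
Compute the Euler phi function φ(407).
360

407 = 11 × 37
φ(n) = n × ∏(1 - 1/p) for each prime p dividing n
φ(407) = 407 × (1 - 1/11) × (1 - 1/37) = 360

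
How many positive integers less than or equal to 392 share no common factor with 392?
168

392 = 2^3 × 7^2
φ(n) = n × ∏(1 - 1/p) for each prime p dividing n
φ(392) = 392 × (1 - 1/2) × (1 - 1/7) = 168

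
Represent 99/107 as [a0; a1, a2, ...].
[0; 1, 12, 2, 1, 2]

Euclidean algorithm steps:
99 = 0 × 107 + 99
107 = 1 × 99 + 8
99 = 12 × 8 + 3
8 = 2 × 3 + 2
3 = 1 × 2 + 1
2 = 2 × 1 + 0
Continued fraction: [0; 1, 12, 2, 1, 2]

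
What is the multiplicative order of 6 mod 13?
12

13 is prime, so ord(6) divides φ(13) = 12.
Divisors of 12: 1, 2, 3, 4, 6, 12.
Repeated squaring: 6^1 ≡ 6, 6^2 ≡ 10, 6^4 ≡ 9, 6^8 ≡ 3 (mod 13).
Test 6^d mod 13 for each divisor d in increasing order:
6^1 ≡ 6
6^2 ≡ 10
6^3 = 6^2·6^1 ≡ 8
6^4 ≡ 9
6^6 = 6^4·6^2 ≡ 12
6^12 = 6^8·6^4 ≡ 1  ← first divisor giving 1
The order is 12.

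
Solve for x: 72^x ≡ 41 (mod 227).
225

Baby-step giant-step with step n = ⌈√227⌉ = 16.
Baby steps 72^j mod 227 (j:value) for j=0..15: 0:1, 1:72, 2:190, 3:60, 4:7, 5:50, 6:195, 7:193, 8:49, 9:123, 10:3, 11:216, 12:116, 13:180, 14:21, 15:150.
Giant-step multiplier: 72^(-16) ≡ 72^(226-16) = 72^210 ≡ 26 (mod 227).
Giant steps γ_i = 41·26^i mod 227: γ_0=41, γ_1=158, γ_2=22, γ_3=118, γ_4=117, γ_5=91, γ_6=96, γ_7=226, γ_8=201, γ_9=5, γ_10=130, γ_11=202, γ_12=31, γ_13=125, γ_14=72 (in table at j=1).
x = i·n + j = 14·16 + 1 = 225.
Check: 72^225 ≡ 41 (mod 227).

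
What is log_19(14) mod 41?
25

Baby-step giant-step with step n = ⌈√41⌉ = 7.
Baby steps 19^j mod 41 (j:value) for j=0..6: 0:1, 1:19, 2:33, 3:12, 4:23, 5:27, 6:21.
Giant-step multiplier: 19^(-7) ≡ 19^(40-7) = 19^33 ≡ 26 (mod 41).
Giant steps γ_i = 14·26^i mod 41: γ_0=14, γ_1=36, γ_2=34, γ_3=23 (in table at j=4).
x = i·n + j = 3·7 + 4 = 25.
Check: 19^25 ≡ 14 (mod 41).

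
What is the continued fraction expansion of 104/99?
[1; 19, 1, 4]

Euclidean algorithm steps:
104 = 1 × 99 + 5
99 = 19 × 5 + 4
5 = 1 × 4 + 1
4 = 4 × 1 + 0
Continued fraction: [1; 19, 1, 4]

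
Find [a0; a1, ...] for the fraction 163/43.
[3; 1, 3, 1, 3, 2]

Euclidean algorithm steps:
163 = 3 × 43 + 34
43 = 1 × 34 + 9
34 = 3 × 9 + 7
9 = 1 × 7 + 2
7 = 3 × 2 + 1
2 = 2 × 1 + 0
Continued fraction: [3; 1, 3, 1, 3, 2]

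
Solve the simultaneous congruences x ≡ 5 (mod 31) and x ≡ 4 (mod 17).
191

Using Chinese Remainder Theorem:
M = 31 × 17 = 527
M1 = 17, M2 = 31
y1 = 17^(-1) mod 31 = 11
y2 = 31^(-1) mod 17 = 11
x = (5×17×11 + 4×31×11) mod 527 = 191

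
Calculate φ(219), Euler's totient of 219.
144

219 = 3 × 73
φ(n) = n × ∏(1 - 1/p) for each prime p dividing n
φ(219) = 219 × (1 - 1/3) × (1 - 1/73) = 144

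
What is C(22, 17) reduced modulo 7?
0

Using Lucas' theorem:
Write n=22 and k=17 in base 7:
n in base 7: [3, 1]
k in base 7: [2, 3]
C(22,17) mod 7 = ∏ C(n_i, k_i) mod 7
Digit binomials (mod 7): C(3,2) = 3; C(1,3) = 0 (k_i > n_i)
Product: 3 × 0 = 0 ≡ 0 (mod 7)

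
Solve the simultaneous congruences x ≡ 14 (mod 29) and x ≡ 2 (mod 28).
478

Using Chinese Remainder Theorem:
M = 29 × 28 = 812
M1 = 28, M2 = 29
y1 = 28^(-1) mod 29 = 28
y2 = 29^(-1) mod 28 = 1
x = (14×28×28 + 2×29×1) mod 812 = 478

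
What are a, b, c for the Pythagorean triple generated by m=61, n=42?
(1957, 5124, 5485)

Euclid's formula: a = m² - n², b = 2mn, c = m² + n²
m = 61, n = 42
a = 61² - 42² = 3721 - 1764 = 1957
b = 2 × 61 × 42 = 5124
c = 61² + 42² = 3721 + 1764 = 5485
Verification: 1957² + 5124² = 3829849 + 26255376 = 30085225 = 5485² ✓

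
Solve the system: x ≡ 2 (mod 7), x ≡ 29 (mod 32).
93

Using Chinese Remainder Theorem:
M = 7 × 32 = 224
M1 = 32, M2 = 7
y1 = 32^(-1) mod 7 = 2
y2 = 7^(-1) mod 32 = 23
x = (2×32×2 + 29×7×23) mod 224 = 93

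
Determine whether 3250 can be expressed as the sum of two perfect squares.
1² + 57² (a=1, b=57)

Factorization: 3250 = 2 × 5^3 × 13
By Fermat: n is sum of two squares iff every prime p ≡ 3 (mod 4) appears to even power.
All primes ≡ 3 (mod 4) appear to even power.
Search a = 0, 1, 2, … for 3250 - a² a perfect square: first hit at a = 1: 3250 - 1 = 3249 = 57².
3250 = 1² + 57² = 1 + 3249 ✓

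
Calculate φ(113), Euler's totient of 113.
112

113 = 113
φ(n) = n × ∏(1 - 1/p) for each prime p dividing n
φ(113) = 113 × (1 - 1/113) = 112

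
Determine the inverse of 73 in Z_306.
109

gcd(73, 306) = 1, so the inverse exists.
Extended Euclidean algorithm on (306, 73):
306 = 4 × 73 + 14  ⟹  14 = (1)·306 + (-4)·73
73 = 5 × 14 + 3  ⟹  3 = (-5)·306 + (21)·73
14 = 4 × 3 + 2  ⟹  2 = (21)·306 + (-88)·73
3 = 1 × 2 + 1  ⟹  1 = (-26)·306 + (109)·73
So (109)·73 ≡ 1 (mod 306), i.e. 73^(-1) ≡ 109 (mod 306).
Check: 73 × 109 = 7957 ≡ 1 (mod 306)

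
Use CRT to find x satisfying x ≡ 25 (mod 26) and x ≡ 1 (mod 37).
519

Using Chinese Remainder Theorem:
M = 26 × 37 = 962
M1 = 37, M2 = 26
y1 = 37^(-1) mod 26 = 19
y2 = 26^(-1) mod 37 = 10
x = (25×37×19 + 1×26×10) mod 962 = 519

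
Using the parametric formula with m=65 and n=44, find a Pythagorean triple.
(2289, 5720, 6161)

Euclid's formula: a = m² - n², b = 2mn, c = m² + n²
m = 65, n = 44
a = 65² - 44² = 4225 - 1936 = 2289
b = 2 × 65 × 44 = 5720
c = 65² + 44² = 4225 + 1936 = 6161
Verification: 2289² + 5720² = 5239521 + 32718400 = 37957921 = 6161² ✓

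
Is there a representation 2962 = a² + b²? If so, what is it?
19² + 51² (a=19, b=51)

Factorization: 2962 = 2 × 1481
By Fermat: n is sum of two squares iff every prime p ≡ 3 (mod 4) appears to even power.
All primes ≡ 3 (mod 4) appear to even power.
Search a = 0, 1, 2, … for 2962 - a² a perfect square: first hit at a = 19: 2962 - 361 = 2601 = 51².
2962 = 19² + 51² = 361 + 2601 ✓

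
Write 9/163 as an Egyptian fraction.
1/19 + 1/388 + 1/171663 + 1/41255288134 + 1/4254996997507147716756

Greedy algorithm:
9/163: ceiling(163/9) = 19, use 1/19
8/3097: ceiling(3097/8) = 388, use 1/388
7/1201636: ceiling(1201636/7) = 171663, use 1/171663
5/206276440668: ceiling(206276440668/5) = 41255288134, use 1/41255288134
1/4254996997507147716756: ceiling(4254996997507147716756/1) = 4254996997507147716756, use 1/4254996997507147716756
Result: 9/163 = 1/19 + 1/388 + 1/171663 + 1/41255288134 + 1/4254996997507147716756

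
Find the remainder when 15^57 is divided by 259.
29

Repeated squaring. Binary of 57 = 111001.
15^1 ≡ 15 (mod 259); 15^2 ≡ 225 (mod 259); 15^4 ≡ 120 (mod 259); 15^8 ≡ 155 (mod 259); 15^16 ≡ 197 (mod 259); 15^32 ≡ 218 (mod 259)
15^57 = 15^1 × 15^8 × 15^16 × 15^32 ≡ 29 (mod 259)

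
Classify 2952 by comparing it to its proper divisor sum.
abundant

Proper divisors of 2952: sum = 1 + 2 + 3 + 4 + 6 + 8 + 9 + 12 + ... + 492 + 738 + 984 + 1476 (23 divisors) = 5238
Since 5238 > 2952, 2952 is abundant.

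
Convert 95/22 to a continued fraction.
[4; 3, 7]

Euclidean algorithm steps:
95 = 4 × 22 + 7
22 = 3 × 7 + 1
7 = 7 × 1 + 0
Continued fraction: [4; 3, 7]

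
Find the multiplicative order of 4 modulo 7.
3

7 is prime, so ord(4) divides φ(7) = 6.
Divisors of 6: 1, 2, 3, 6.
Repeated squaring: 4^1 ≡ 4, 4^2 ≡ 2, 4^4 ≡ 4 (mod 7).
Test 4^d mod 7 for each divisor d in increasing order:
4^1 ≡ 4
4^2 ≡ 2
4^3 = 4^2·4^1 ≡ 1  ← first divisor giving 1
The order is 3.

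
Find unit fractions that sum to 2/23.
1/12 + 1/276

Greedy algorithm:
2/23: ceiling(23/2) = 12, use 1/12
1/276: ceiling(276/1) = 276, use 1/276
Result: 2/23 = 1/12 + 1/276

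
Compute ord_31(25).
3

31 is prime, so ord(25) divides φ(31) = 30.
Divisors of 30: 1, 2, 3, 5, 6, 10, 15, 30.
Repeated squaring: 25^1 ≡ 25, 25^2 ≡ 5, 25^4 ≡ 25, 25^8 ≡ 5, 25^16 ≡ 25 (mod 31).
Test 25^d mod 31 for each divisor d in increasing order:
25^1 ≡ 25
25^2 ≡ 5
25^3 = 25^2·25^1 ≡ 1  ← first divisor giving 1
The order is 3.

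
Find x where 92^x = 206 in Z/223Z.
51

Baby-step giant-step with step n = ⌈√223⌉ = 15.
Baby steps 92^j mod 223 (j:value) for j=0..14: 0:1, 1:92, 2:213, 3:195, 4:100, 5:57, 6:115, 7:99, 8:188, 9:125, 10:127, 11:88, 12:68, 13:12, 14:212.
Giant-step multiplier: 92^(-15) ≡ 92^(222-15) = 92^207 ≡ 13 (mod 223).
Giant steps γ_i = 206·13^i mod 223: γ_0=206, γ_1=2, γ_2=26, γ_3=115 (in table at j=6).
x = i·n + j = 3·15 + 6 = 51.
Check: 92^51 ≡ 206 (mod 223).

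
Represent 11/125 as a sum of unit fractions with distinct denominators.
1/12 + 1/215 + 1/64500

Greedy algorithm:
11/125: ceiling(125/11) = 12, use 1/12
7/1500: ceiling(1500/7) = 215, use 1/215
1/64500: ceiling(64500/1) = 64500, use 1/64500
Result: 11/125 = 1/12 + 1/215 + 1/64500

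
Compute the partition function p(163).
142798995930

p(n) counts ways to write n as a sum of positive integers (order ignored).
Euler's pentagonal recurrence: p(k) = p(k-1) + p(k-2) - p(k-5) - p(k-7) + p(k-12) + p(k-15) - ... (offsets j(3j∓1)/2, signs ++--, p(0)=1, p(<0)=0).
DP table for k = 0..162: p(0)=1, p(1)=1, p(2)=2, p(3)=3, p(4)=5, p(5)=7, p(6)=11, p(7)=15, p(8)=22, p(9)=30, p(10)=42, p(11)=56, p(12)=77, p(13)=101, p(14)=135, p(15)=176, p(16)=231, p(17)=297, p(18)=385, p(19)=490, p(20)=627, p(21)=792, p(22)=1002, p(23)=1255, p(24)=1575, p(25)=1958, p(26)=2436, p(27)=3010, p(28)=3718, p(29)=4565, p(30)=5604, p(31)=6842, p(32)=8349, p(33)=10143, p(34)=12310, p(35)=14883, p(36)=17977, p(37)=21637, p(38)=26015, p(39)=31185, p(40)=37338, p(41)=44583, p(42)=53174, p(43)=63261, p(44)=75175, p(45)=89134, p(46)=105558, p(47)=124754, p(48)=147273, p(49)=173525, p(50)=204226, p(51)=239943, p(52)=281589, p(53)=329931, p(54)=386155, p(55)=451276, p(56)=526823, p(57)=614154, p(58)=715220, p(59)=831820, p(60)=966467, p(61)=1121505, p(62)=1300156, p(63)=1505499, p(64)=1741630, p(65)=2012558, p(66)=2323520, p(67)=2679689, p(68)=3087735, p(69)=3554345, p(70)=4087968, p(71)=4697205, p(72)=5392783, p(73)=6185689, p(74)=7089500, p(75)=8118264, p(76)=9289091, p(77)=10619863, p(78)=12132164, p(79)=13848650, p(80)=15796476, p(81)=18004327, p(82)=20506255, p(83)=23338469, p(84)=26543660, p(85)=30167357, p(86)=34262962, p(87)=38887673, p(88)=44108109, p(89)=49995925, p(90)=56634173, p(91)=64112359, p(92)=72533807, p(93)=82010177, p(94)=92669720, p(95)=104651419, p(96)=118114304, p(97)=133230930, p(98)=150198136, p(99)=169229875, p(100)=190569292, p(101)=214481126, p(102)=241265379, p(103)=271248950, p(104)=304801365, p(105)=342325709, p(106)=384276336, p(107)=431149389, p(108)=483502844, p(109)=541946240, p(110)=607163746, p(111)=679903203, p(112)=761002156, p(113)=851376628, p(114)=952050665, p(115)=1064144451, p(116)=1188908248, p(117)=1327710076, p(118)=1482074143, p(119)=1653668665, p(120)=1844349560, p(121)=2056148051, p(122)=2291320912, p(123)=2552338241, p(124)=2841940500, p(125)=3163127352, p(126)=3519222692, p(127)=3913864295, p(128)=4351078600, p(129)=4835271870, p(130)=5371315400, p(131)=5964539504, p(132)=6620830889, p(133)=7346629512, p(134)=8149040695, p(135)=9035836076, p(136)=10015581680, p(137)=11097645016, p(138)=12292341831, p(139)=13610949895, p(140)=15065878135, p(141)=16670689208, p(142)=18440293320, p(143)=20390982757, p(144)=22540654445, p(145)=24908858009, p(146)=27517052599, p(147)=30388671978, p(148)=33549419497, p(149)=37027355200, p(150)=40853235313, p(151)=45060624582, p(152)=49686288421, p(153)=54770336324, p(154)=60356673280, p(155)=66493182097, p(156)=73232243759, p(157)=80630964769, p(158)=88751778802, p(159)=97662728555, p(160)=107438159466, p(161)=118159068427, p(162)=129913904637.
Final step: p(163) = p(162) + p(161) - p(158) - p(156) + p(151) + p(148) - p(141) - p(137) + p(128) + p(123) - p(112) - p(106) + p(93) + p(86) - p(71) - p(63) + p(46) + p(37) - p(18) - p(8)
= 129913904637 + 118159068427 - 88751778802 - 73232243759 + 45060624582 + 33549419497 - 16670689208 - 11097645016 + 4351078600 + 2552338241 - 761002156 - 384276336 + 82010177 + 34262962 - 4697205 - 1505499 + 105558 + 21637 - 385 - 22
= 142798995930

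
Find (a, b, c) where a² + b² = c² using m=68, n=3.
(4615, 408, 4633)

Euclid's formula: a = m² - n², b = 2mn, c = m² + n²
m = 68, n = 3
a = 68² - 3² = 4624 - 9 = 4615
b = 2 × 68 × 3 = 408
c = 68² + 3² = 4624 + 9 = 4633
Verification: 4615² + 408² = 21298225 + 166464 = 21464689 = 4633² ✓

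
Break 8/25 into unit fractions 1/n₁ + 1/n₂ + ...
1/4 + 1/15 + 1/300

Greedy algorithm:
8/25: ceiling(25/8) = 4, use 1/4
7/100: ceiling(100/7) = 15, use 1/15
1/300: ceiling(300/1) = 300, use 1/300
Result: 8/25 = 1/4 + 1/15 + 1/300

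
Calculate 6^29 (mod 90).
36

Repeated squaring. Binary of 29 = 11101.
6^1 ≡ 6 (mod 90); 6^2 ≡ 36 (mod 90); 6^4 ≡ 36 (mod 90); 6^8 ≡ 36 (mod 90); 6^16 ≡ 36 (mod 90)
6^29 = 6^1 × 6^4 × 6^8 × 6^16 ≡ 36 (mod 90)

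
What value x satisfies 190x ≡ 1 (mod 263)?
18

gcd(190, 263) = 1, so the inverse exists.
Extended Euclidean algorithm on (263, 190):
263 = 1 × 190 + 73  ⟹  73 = (1)·263 + (-1)·190
190 = 2 × 73 + 44  ⟹  44 = (-2)·263 + (3)·190
73 = 1 × 44 + 29  ⟹  29 = (3)·263 + (-4)·190
44 = 1 × 29 + 15  ⟹  15 = (-5)·263 + (7)·190
29 = 1 × 15 + 14  ⟹  14 = (8)·263 + (-11)·190
15 = 1 × 14 + 1  ⟹  1 = (-13)·263 + (18)·190
So (18)·190 ≡ 1 (mod 263), i.e. 190^(-1) ≡ 18 (mod 263).
Check: 190 × 18 = 3420 ≡ 1 (mod 263)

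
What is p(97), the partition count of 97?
133230930

p(n) counts ways to write n as a sum of positive integers (order ignored).
Euler's pentagonal recurrence: p(k) = p(k-1) + p(k-2) - p(k-5) - p(k-7) + p(k-12) + p(k-15) - ... (offsets j(3j∓1)/2, signs ++--, p(0)=1, p(<0)=0).
DP table for k = 0..96: p(0)=1, p(1)=1, p(2)=2, p(3)=3, p(4)=5, p(5)=7, p(6)=11, p(7)=15, p(8)=22, p(9)=30, p(10)=42, p(11)=56, p(12)=77, p(13)=101, p(14)=135, p(15)=176, p(16)=231, p(17)=297, p(18)=385, p(19)=490, p(20)=627, p(21)=792, p(22)=1002, p(23)=1255, p(24)=1575, p(25)=1958, p(26)=2436, p(27)=3010, p(28)=3718, p(29)=4565, p(30)=5604, p(31)=6842, p(32)=8349, p(33)=10143, p(34)=12310, p(35)=14883, p(36)=17977, p(37)=21637, p(38)=26015, p(39)=31185, p(40)=37338, p(41)=44583, p(42)=53174, p(43)=63261, p(44)=75175, p(45)=89134, p(46)=105558, p(47)=124754, p(48)=147273, p(49)=173525, p(50)=204226, p(51)=239943, p(52)=281589, p(53)=329931, p(54)=386155, p(55)=451276, p(56)=526823, p(57)=614154, p(58)=715220, p(59)=831820, p(60)=966467, p(61)=1121505, p(62)=1300156, p(63)=1505499, p(64)=1741630, p(65)=2012558, p(66)=2323520, p(67)=2679689, p(68)=3087735, p(69)=3554345, p(70)=4087968, p(71)=4697205, p(72)=5392783, p(73)=6185689, p(74)=7089500, p(75)=8118264, p(76)=9289091, p(77)=10619863, p(78)=12132164, p(79)=13848650, p(80)=15796476, p(81)=18004327, p(82)=20506255, p(83)=23338469, p(84)=26543660, p(85)=30167357, p(86)=34262962, p(87)=38887673, p(88)=44108109, p(89)=49995925, p(90)=56634173, p(91)=64112359, p(92)=72533807, p(93)=82010177, p(94)=92669720, p(95)=104651419, p(96)=118114304.
Final step: p(97) = p(96) + p(95) - p(92) - p(90) + p(85) + p(82) - p(75) - p(71) + p(62) + p(57) - p(46) - p(40) + p(27) + p(20) - p(5)
= 118114304 + 104651419 - 72533807 - 56634173 + 30167357 + 20506255 - 8118264 - 4697205 + 1300156 + 614154 - 105558 - 37338 + 3010 + 627 - 7
= 133230930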